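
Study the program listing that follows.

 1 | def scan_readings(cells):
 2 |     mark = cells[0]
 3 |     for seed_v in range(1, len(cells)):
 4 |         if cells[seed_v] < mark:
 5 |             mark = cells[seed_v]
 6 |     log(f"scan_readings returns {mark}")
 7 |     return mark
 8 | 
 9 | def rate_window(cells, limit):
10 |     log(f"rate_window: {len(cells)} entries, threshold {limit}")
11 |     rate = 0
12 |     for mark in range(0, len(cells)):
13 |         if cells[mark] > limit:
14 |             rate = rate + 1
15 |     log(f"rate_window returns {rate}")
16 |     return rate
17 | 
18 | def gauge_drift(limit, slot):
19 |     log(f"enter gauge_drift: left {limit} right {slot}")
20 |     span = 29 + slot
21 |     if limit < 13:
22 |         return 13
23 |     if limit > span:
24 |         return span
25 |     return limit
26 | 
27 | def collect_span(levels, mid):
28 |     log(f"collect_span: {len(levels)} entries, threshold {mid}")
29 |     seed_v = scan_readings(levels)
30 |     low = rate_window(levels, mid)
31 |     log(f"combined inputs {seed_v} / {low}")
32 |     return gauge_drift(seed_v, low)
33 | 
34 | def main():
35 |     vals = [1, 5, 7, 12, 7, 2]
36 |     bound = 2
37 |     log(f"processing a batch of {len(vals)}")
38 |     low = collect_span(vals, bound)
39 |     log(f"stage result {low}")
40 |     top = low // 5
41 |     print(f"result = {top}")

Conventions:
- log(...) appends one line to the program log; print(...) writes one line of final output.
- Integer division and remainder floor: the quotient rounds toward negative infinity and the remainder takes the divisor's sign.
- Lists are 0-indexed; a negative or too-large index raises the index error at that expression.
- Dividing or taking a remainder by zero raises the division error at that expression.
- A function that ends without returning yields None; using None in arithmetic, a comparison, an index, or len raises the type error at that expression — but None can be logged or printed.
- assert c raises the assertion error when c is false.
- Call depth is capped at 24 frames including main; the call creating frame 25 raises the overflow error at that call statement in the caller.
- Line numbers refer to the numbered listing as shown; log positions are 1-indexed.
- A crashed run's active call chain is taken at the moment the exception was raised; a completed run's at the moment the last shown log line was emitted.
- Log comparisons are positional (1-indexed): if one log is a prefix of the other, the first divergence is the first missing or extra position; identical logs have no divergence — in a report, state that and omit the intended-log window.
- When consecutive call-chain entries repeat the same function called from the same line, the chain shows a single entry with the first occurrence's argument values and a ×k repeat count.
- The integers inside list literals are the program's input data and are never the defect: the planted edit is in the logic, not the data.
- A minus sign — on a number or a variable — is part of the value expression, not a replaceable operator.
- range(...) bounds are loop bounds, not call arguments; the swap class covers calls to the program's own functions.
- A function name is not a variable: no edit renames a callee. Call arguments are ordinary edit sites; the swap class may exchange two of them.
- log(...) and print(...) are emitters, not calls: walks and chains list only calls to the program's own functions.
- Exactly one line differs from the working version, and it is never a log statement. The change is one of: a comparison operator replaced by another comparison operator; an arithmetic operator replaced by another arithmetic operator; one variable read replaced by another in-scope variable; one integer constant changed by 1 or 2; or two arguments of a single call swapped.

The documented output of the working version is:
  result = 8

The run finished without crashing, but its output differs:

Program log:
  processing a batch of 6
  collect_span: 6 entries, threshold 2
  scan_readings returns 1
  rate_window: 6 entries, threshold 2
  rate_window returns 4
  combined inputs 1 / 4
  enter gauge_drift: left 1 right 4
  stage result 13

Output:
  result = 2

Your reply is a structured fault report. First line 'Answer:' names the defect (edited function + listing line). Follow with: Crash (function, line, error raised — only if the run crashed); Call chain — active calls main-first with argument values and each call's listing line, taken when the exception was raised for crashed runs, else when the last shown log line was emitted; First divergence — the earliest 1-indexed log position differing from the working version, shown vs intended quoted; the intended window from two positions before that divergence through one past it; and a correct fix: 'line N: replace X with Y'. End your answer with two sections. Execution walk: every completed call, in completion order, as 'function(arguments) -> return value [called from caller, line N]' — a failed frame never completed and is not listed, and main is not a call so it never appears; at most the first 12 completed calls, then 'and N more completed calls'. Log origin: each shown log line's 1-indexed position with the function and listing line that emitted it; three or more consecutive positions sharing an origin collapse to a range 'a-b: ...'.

Answer: the defect is in main at line 40.
Core observation: Every logged value matches the working version; the printed result is what differs.
Call chain: main.
First divergence: none (the log streams are identical).
Execution walk:
  scan_readings([1, 5, 7, 12, 7, 2]) -> 1  [called from collect_span, line 29]
  rate_window([1, 5, 7, 12, 7, 2], 2) -> 4  [called from collect_span, line 30]
  gauge_drift(1, 4) -> 13  [called from collect_span, line 32]
  collect_span([1, 5, 7, 12, 7, 2], 2) -> 13  [called from main, line 38]
Origin of each log line:
  1: emitted by main (line 37)
  2: emitted by collect_span (line 28)
  3: emitted by scan_readings (line 6)
  4: emitted by rate_window (line 10)
  5: emitted by rate_window (line 15)
  6: emitted by collect_span (line 31)
  7: emitted by gauge_drift (line 19)
  8: emitted by main (line 39)
A correct fix: line 40: replace `//` with `-`.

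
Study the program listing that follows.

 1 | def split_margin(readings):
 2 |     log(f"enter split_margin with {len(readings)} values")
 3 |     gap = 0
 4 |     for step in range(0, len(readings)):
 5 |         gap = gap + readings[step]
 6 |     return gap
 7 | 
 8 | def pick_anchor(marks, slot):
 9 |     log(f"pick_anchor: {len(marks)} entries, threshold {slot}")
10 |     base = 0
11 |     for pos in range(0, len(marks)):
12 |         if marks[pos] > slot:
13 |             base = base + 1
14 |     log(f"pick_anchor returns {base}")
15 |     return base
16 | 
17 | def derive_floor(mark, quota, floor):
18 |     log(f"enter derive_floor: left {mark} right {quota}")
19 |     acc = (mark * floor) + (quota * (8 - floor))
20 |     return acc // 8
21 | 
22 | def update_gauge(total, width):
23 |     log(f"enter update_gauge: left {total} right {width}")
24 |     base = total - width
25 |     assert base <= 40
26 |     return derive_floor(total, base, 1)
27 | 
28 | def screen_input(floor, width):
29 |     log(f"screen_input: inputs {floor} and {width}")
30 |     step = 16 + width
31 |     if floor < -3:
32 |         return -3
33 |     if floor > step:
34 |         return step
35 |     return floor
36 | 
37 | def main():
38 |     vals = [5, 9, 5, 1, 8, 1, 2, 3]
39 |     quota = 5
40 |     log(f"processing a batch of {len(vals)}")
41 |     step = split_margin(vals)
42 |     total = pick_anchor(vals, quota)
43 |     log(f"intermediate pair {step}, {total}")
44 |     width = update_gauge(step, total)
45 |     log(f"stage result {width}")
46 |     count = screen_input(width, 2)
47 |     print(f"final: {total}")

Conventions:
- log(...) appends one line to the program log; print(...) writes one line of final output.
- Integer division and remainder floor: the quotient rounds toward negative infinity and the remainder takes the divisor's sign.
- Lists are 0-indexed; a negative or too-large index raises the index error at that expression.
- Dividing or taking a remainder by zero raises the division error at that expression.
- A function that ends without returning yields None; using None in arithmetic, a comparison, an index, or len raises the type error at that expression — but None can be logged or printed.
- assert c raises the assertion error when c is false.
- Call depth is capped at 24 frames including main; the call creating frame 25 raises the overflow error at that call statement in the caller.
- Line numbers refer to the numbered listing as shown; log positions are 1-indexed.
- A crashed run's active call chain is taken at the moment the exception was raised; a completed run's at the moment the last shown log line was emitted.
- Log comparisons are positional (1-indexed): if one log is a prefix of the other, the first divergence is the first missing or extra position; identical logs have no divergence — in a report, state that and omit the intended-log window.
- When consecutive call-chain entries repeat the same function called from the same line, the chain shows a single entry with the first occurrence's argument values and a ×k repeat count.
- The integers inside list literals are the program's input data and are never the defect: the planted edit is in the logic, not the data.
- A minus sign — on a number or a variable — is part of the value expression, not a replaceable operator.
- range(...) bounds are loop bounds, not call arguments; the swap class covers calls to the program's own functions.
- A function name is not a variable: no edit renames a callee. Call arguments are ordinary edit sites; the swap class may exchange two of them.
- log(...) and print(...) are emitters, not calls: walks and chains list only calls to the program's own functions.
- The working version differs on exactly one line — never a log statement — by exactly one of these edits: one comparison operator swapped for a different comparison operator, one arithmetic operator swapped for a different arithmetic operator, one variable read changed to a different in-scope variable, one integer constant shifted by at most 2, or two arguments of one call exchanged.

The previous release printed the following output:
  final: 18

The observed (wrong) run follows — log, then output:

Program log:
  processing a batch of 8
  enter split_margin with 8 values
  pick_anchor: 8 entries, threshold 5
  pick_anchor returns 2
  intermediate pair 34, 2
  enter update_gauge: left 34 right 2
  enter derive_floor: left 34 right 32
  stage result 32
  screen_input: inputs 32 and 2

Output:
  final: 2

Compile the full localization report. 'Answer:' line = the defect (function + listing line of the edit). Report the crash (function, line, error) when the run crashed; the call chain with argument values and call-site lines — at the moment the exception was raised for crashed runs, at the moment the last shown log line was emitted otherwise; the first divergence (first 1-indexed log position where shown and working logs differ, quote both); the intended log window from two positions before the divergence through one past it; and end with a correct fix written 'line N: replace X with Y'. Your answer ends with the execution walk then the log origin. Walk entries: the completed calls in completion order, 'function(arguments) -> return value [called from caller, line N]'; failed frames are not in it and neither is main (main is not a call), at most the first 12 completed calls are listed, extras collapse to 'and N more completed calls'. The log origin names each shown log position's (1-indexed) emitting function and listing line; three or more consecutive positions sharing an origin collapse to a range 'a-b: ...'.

Answer: the defect is in main at line 47.
Core observation: The two runs log identically and part ways only at the printed values.
Call chain: main -> screen_input(32, 2) (called at line 46).
First divergence: none; the two logs match at every position.
Execution walk:
  split_margin([5, 9, 5, 1, 8, 1, 2, 3]) -> 34  [called from main, line 41]
  pick_anchor([5, 9, 5, 1, 8, 1, 2, 3], 5) -> 2  [called from main, line 42]
  derive_floor(34, 32, 1) -> 32  [called from update_gauge, line 26]
  update_gauge(34, 2) -> 32  [called from main, line 44]
  screen_input(32, 2) -> 18  [called from main, line 46]
Origin of each log line:
  1: emitted by main (line 40)
  2: emitted by split_margin (line 2)
  3: emitted by pick_anchor (line 9)
  4: emitted by pick_anchor (line 14)
  5: emitted by main (line 43)
  6: emitted by update_gauge (line 23)
  7: emitted by derive_floor (line 18)
  8: emitted by main (line 45)
  9: emitted by screen_input (line 29)
A correct fix: line 47: replace `total` with `count`.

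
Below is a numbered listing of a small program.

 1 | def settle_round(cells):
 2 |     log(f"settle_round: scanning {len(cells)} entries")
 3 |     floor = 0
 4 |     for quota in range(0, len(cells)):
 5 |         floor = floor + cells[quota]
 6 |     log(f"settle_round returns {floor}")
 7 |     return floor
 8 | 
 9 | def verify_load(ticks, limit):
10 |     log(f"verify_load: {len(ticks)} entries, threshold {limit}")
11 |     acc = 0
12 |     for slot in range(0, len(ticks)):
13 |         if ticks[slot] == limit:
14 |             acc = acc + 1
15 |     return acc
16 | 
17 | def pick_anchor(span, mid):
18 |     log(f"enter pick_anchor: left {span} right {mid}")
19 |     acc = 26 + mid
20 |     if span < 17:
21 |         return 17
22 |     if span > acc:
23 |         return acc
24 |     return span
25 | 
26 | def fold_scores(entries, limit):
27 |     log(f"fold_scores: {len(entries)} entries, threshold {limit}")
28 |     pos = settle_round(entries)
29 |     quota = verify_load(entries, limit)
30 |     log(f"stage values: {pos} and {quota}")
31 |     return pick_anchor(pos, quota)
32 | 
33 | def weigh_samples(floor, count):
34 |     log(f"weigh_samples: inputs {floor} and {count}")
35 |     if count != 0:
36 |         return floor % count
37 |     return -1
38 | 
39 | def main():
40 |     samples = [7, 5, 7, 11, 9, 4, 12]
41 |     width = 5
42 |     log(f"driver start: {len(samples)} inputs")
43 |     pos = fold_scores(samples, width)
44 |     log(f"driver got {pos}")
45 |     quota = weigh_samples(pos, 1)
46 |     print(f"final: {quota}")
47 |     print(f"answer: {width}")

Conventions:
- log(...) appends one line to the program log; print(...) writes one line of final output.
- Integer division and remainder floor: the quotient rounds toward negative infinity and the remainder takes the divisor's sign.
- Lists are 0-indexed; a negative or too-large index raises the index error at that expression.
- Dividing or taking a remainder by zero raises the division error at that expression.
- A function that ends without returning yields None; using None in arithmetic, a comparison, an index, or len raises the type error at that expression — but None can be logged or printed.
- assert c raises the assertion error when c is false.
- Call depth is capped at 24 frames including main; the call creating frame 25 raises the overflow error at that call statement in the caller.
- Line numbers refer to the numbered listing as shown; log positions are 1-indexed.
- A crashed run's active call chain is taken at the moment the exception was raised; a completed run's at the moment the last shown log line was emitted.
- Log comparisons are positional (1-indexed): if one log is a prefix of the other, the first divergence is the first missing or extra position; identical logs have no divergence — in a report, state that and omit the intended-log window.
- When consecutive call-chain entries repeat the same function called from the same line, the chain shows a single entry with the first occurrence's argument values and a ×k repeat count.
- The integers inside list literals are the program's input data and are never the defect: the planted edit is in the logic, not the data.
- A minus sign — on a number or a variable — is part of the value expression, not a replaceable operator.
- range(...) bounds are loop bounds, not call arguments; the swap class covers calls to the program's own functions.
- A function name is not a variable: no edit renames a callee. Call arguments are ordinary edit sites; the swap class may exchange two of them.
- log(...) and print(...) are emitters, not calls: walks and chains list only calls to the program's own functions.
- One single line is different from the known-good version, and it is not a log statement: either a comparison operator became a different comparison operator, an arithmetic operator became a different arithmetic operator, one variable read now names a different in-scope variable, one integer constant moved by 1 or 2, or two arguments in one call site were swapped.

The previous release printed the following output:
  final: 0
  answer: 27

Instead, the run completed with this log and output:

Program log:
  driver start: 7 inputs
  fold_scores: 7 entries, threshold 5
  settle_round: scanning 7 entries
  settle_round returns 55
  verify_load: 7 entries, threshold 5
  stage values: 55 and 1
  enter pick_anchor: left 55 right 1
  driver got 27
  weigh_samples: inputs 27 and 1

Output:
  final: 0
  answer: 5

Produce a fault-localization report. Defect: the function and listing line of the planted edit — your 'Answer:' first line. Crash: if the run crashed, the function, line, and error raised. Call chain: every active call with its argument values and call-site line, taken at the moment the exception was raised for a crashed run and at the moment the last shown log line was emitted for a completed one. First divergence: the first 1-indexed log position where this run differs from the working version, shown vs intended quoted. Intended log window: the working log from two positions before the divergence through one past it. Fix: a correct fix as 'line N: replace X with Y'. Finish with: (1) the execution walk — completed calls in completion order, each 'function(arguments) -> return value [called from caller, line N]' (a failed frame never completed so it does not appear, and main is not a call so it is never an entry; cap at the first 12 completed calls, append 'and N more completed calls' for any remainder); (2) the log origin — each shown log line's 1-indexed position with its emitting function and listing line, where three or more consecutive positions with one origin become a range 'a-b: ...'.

Answer: the defect is in main at line 47.
Core observation: Every logged value matches the working version; the printed result is what differs.
Call chain: main -> weigh_samples(27, 1) (called at line 45).
First divergence: none — the logs agree in full.
Execution walk:
  settle_round([7, 5, 7, 11, 9, 4, 12]) -> 55  [called from fold_scores, line 28]
  verify_load([7, 5, 7, 11, 9, 4, 12], 5) -> 1  [called from fold_scores, line 29]
  pick_anchor(55, 1) -> 27  [called from fold_scores, line 31]
  fold_scores([7, 5, 7, 11, 9, 4, 12], 5) -> 27  [called from main, line 43]
  weigh_samples(27, 1) -> 0  [called from main, line 45]
Log origins:
  1 — main, line 42
  2 — fold_scores, line 27
  3 — settle_round, line 2
  4 — settle_round, line 6
  5 — verify_load, line 10
  6 — fold_scores, line 30
  7 — pick_anchor, line 18
  8 — main, line 44
  9 — weigh_samples, line 34
A correct fix: line 47: replace `width` with `pos`.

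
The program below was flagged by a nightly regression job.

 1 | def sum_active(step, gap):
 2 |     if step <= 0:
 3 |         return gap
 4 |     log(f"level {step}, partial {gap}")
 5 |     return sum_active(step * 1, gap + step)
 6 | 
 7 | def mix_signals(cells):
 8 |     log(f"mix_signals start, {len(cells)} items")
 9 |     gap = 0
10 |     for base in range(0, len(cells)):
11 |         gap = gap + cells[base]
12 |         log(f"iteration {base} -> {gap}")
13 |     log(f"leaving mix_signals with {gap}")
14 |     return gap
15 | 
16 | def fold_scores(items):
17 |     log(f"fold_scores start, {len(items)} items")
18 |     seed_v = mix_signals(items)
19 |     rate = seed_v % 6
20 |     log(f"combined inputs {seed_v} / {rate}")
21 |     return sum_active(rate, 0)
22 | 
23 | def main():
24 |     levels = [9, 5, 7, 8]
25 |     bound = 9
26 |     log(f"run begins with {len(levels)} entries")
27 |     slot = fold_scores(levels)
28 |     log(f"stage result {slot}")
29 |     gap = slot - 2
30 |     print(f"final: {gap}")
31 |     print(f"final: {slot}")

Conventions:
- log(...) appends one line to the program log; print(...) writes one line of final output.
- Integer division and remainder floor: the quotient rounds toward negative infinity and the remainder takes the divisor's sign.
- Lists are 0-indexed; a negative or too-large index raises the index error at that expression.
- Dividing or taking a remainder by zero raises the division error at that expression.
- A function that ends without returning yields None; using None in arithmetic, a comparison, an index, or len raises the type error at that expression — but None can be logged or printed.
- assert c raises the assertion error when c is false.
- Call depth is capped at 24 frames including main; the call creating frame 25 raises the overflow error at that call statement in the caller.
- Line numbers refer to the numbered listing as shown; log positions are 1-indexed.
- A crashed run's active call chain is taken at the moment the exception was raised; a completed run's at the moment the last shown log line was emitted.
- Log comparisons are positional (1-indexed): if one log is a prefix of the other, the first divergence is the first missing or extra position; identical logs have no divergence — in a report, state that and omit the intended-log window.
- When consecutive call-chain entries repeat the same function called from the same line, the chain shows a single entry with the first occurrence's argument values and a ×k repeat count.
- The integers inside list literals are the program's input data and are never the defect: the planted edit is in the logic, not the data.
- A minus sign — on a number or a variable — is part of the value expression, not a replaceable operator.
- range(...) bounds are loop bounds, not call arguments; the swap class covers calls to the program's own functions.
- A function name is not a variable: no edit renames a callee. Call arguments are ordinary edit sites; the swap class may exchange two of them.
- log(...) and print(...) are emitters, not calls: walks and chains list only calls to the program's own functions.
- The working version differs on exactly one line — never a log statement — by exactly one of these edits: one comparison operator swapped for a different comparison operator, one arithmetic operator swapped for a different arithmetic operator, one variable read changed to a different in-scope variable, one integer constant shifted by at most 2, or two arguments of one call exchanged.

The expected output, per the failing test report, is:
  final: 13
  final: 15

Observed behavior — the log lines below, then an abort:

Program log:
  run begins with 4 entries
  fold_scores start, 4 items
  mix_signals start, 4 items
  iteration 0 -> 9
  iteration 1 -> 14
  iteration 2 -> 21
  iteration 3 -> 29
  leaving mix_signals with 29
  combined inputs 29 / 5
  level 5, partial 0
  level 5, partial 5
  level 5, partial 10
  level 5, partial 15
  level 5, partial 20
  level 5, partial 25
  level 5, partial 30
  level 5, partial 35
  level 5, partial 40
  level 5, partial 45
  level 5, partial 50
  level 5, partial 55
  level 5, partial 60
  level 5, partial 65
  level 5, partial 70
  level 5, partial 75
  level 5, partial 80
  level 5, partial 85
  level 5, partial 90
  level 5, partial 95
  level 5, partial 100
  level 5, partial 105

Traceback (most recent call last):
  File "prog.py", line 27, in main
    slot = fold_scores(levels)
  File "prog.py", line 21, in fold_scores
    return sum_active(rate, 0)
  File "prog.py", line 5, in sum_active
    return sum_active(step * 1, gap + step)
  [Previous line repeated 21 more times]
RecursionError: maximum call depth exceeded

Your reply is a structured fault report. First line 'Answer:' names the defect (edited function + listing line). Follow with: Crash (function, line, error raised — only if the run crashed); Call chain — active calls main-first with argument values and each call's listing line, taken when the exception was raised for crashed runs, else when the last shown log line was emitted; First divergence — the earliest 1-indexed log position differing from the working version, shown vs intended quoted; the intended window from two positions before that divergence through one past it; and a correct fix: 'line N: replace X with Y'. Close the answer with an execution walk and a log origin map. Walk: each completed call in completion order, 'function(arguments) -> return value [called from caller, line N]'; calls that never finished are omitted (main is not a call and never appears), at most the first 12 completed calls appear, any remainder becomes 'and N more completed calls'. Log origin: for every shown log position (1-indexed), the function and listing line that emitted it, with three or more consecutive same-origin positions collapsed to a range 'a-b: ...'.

Answer: the defect is in sum_active at line 5.
Key fact: The earliest visible damage is log position 11 — 'level 5, partial 5' rather than the intended 'level 4, partial 5'.
Crash: sum_active, line 5, RecursionError.
Call chain: main -> fold_scores([9, 5, 7, 8]) (called at line 27) -> sum_active(5, 0) (called at line 21) -> sum_active(5, 5) (called at line 5) ×21.
First divergence: at position 11 the run shows 'level 5, partial 5' where the working version logs 'level 4, partial 5'.
Intended log window:
  9: combined inputs 29 / 5
  10: level 5, partial 0
  11: level 4, partial 5
  12: level 3, partial 9
Execution walk:
  mix_signals([9, 5, 7, 8]) -> 29  [called from fold_scores, line 18]
Log origins:
  1: logged in main at line 26
  2: logged in fold_scores at line 17
  3: logged in mix_signals at line 8
  4-7: logged in mix_signals at line 12
  8: logged in mix_signals at line 13
  9: logged in fold_scores at line 20
  10-31: logged in sum_active at line 4
A correct fix: line 5: replace `*` with `-`.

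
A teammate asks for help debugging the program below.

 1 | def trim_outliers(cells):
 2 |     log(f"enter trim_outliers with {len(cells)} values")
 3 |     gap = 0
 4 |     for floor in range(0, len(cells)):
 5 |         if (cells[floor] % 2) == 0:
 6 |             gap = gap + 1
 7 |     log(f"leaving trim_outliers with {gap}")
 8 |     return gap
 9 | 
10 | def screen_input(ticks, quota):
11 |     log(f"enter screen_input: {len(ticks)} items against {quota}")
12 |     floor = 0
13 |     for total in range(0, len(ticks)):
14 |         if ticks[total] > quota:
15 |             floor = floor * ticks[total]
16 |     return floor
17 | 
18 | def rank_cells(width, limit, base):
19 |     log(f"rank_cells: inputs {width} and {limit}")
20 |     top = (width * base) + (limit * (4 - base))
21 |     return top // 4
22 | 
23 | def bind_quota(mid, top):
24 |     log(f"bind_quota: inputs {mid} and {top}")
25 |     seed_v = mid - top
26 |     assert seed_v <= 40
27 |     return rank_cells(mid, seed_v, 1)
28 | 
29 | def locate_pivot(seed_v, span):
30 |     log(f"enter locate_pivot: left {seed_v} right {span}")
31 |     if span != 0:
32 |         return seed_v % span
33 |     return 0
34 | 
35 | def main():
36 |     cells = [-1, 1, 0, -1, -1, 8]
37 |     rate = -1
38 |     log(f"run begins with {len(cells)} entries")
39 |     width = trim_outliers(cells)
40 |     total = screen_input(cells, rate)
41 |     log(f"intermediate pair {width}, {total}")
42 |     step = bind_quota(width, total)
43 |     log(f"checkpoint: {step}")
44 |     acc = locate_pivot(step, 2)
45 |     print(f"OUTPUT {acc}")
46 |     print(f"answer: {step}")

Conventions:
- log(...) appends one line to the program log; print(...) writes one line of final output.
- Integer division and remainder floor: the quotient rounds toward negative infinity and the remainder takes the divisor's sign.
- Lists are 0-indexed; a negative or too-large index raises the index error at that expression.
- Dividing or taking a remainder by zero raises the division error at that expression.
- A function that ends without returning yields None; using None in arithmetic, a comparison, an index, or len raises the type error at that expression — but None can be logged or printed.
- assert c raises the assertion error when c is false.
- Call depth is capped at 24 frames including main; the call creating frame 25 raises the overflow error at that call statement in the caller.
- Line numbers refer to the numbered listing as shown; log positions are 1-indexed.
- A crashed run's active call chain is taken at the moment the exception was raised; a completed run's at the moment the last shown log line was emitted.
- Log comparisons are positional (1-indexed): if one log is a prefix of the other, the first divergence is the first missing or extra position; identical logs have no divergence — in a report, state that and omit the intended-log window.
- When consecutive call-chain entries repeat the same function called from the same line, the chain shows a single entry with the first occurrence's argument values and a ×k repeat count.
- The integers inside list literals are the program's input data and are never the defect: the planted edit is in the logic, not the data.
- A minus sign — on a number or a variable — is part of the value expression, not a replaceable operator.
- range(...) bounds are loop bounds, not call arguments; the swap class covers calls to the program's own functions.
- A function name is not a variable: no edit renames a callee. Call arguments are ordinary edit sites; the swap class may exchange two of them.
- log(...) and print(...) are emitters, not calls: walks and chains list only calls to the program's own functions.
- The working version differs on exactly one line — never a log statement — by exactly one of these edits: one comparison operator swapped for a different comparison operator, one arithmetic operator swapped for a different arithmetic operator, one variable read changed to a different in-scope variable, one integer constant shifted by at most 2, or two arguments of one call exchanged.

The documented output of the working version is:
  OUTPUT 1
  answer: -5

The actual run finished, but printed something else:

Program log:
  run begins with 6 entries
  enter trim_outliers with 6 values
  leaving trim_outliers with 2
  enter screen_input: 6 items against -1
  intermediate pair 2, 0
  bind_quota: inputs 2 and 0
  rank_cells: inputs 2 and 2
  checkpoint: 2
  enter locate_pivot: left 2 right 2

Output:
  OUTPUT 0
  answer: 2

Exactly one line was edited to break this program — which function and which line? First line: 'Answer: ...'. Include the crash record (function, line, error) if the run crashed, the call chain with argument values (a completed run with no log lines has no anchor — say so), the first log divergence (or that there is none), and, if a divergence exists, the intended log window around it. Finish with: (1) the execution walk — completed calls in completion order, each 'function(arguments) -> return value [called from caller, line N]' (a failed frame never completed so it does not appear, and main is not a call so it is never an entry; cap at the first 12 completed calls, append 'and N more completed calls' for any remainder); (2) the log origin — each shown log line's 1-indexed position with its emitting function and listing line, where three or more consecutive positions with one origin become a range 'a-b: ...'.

Answer: the defect is in screen_input at line 15.
Key fact: Everything matches until log position 5, which reads 'intermediate pair 2, 0' in place of 'intermediate pair 2, 9'.
Call chain: main -> locate_pivot(2, 2) (called at line 44).
First divergence: position 5 — shown 'intermediate pair 2, 0', intended 'intermediate pair 2, 9'.
Intended log window:
  3: leaving trim_outliers with 2
  4: enter screen_input: 6 items against -1
  5: intermediate pair 2, 9
  6: bind_quota: inputs 2 and 9
Execution walk:
  trim_outliers([-1, 1, 0, -1, -1, 8]) -> 2  [called from main, line 39]
  screen_input([-1, 1, 0, -1, -1, 8], -1) -> 0  [called from main, line 40]
  rank_cells(2, 2, 1) -> 2  [called from bind_quota, line 27]
  bind_quota(2, 0) -> 2  [called from main, line 42]
  locate_pivot(2, 2) -> 0  [called from main, line 44]
Log line origins:
  1: emitted by main (line 38)
  2: emitted by trim_outliers (line 2)
  3: emitted by trim_outliers (line 7)
  4: emitted by screen_input (line 11)
  5: emitted by main (line 41)
  6: emitted by bind_quota (line 24)
  7: emitted by rank_cells (line 19)
  8: emitted by main (line 43)
  9: emitted by locate_pivot (line 30)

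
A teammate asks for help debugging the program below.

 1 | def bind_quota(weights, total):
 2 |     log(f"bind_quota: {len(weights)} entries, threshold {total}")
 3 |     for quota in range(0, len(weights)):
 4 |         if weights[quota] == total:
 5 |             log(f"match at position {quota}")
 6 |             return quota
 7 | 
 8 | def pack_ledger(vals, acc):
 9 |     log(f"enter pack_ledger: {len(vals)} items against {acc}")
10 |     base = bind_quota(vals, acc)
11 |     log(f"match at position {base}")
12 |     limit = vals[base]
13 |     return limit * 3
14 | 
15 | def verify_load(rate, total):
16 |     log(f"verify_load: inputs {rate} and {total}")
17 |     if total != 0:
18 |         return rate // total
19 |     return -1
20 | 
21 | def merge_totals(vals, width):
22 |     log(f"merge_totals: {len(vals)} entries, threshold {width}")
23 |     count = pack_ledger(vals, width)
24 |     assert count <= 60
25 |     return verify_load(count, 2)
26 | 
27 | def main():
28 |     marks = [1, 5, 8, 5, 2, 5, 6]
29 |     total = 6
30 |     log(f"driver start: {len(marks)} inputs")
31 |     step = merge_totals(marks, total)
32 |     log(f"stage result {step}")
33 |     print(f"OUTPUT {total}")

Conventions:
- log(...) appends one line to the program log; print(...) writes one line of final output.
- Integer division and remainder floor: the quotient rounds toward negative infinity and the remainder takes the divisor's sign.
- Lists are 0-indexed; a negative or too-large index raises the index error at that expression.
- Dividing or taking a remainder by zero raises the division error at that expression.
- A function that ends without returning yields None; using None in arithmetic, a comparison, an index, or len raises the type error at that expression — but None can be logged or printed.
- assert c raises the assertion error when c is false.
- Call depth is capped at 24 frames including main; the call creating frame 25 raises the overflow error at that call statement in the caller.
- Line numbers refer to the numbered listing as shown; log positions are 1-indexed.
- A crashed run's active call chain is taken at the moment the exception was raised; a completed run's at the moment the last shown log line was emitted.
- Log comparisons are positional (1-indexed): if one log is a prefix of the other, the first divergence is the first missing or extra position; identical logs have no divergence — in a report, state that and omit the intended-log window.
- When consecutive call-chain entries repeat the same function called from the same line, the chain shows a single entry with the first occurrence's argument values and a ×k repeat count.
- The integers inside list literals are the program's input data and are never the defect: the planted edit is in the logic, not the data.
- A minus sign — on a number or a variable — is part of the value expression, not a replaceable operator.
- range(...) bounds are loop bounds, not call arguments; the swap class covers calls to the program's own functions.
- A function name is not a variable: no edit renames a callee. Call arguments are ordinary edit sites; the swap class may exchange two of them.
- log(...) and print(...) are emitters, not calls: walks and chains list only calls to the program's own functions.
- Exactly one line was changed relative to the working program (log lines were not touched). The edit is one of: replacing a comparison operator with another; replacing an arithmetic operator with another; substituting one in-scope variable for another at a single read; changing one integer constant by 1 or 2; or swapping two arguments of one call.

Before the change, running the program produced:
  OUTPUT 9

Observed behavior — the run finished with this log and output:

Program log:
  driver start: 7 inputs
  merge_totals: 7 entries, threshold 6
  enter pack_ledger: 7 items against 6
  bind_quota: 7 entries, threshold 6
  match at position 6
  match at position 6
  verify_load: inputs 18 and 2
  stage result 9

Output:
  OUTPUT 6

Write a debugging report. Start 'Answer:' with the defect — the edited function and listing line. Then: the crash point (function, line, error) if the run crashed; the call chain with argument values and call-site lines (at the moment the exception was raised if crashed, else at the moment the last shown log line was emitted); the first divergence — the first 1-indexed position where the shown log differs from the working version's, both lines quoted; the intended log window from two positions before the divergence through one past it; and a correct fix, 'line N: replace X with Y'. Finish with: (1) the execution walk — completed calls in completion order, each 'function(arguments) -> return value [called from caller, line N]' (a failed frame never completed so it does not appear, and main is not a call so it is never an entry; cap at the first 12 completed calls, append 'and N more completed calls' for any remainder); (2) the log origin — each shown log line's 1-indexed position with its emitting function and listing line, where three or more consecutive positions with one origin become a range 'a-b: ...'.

Answer: the defect is in main at line 33.
The tell: The two runs log identically and part ways only at the printed values.
Call chain: main.
First divergence: none (the log streams are identical).
Execution walk:
  bind_quota([1, 5, 8, 5, 2, 5, 6], 6) -> 6  [called from pack_ledger, line 10]
  pack_ledger([1, 5, 8, 5, 2, 5, 6], 6) -> 18  [called from merge_totals, line 23]
  verify_load(18, 2) -> 9  [called from merge_totals, line 25]
  merge_totals([1, 5, 8, 5, 2, 5, 6], 6) -> 9  [called from main, line 31]
Origin of each log line:
  1: logged in main at line 30
  2: logged in merge_totals at line 22
  3: logged in pack_ledger at line 9
  4: logged in bind_quota at line 2
  5: logged in bind_quota at line 5
  6: logged in pack_ledger at line 11
  7: logged in verify_load at line 16
  8: logged in main at line 32
A correct fix: line 33: replace `total` with `step`.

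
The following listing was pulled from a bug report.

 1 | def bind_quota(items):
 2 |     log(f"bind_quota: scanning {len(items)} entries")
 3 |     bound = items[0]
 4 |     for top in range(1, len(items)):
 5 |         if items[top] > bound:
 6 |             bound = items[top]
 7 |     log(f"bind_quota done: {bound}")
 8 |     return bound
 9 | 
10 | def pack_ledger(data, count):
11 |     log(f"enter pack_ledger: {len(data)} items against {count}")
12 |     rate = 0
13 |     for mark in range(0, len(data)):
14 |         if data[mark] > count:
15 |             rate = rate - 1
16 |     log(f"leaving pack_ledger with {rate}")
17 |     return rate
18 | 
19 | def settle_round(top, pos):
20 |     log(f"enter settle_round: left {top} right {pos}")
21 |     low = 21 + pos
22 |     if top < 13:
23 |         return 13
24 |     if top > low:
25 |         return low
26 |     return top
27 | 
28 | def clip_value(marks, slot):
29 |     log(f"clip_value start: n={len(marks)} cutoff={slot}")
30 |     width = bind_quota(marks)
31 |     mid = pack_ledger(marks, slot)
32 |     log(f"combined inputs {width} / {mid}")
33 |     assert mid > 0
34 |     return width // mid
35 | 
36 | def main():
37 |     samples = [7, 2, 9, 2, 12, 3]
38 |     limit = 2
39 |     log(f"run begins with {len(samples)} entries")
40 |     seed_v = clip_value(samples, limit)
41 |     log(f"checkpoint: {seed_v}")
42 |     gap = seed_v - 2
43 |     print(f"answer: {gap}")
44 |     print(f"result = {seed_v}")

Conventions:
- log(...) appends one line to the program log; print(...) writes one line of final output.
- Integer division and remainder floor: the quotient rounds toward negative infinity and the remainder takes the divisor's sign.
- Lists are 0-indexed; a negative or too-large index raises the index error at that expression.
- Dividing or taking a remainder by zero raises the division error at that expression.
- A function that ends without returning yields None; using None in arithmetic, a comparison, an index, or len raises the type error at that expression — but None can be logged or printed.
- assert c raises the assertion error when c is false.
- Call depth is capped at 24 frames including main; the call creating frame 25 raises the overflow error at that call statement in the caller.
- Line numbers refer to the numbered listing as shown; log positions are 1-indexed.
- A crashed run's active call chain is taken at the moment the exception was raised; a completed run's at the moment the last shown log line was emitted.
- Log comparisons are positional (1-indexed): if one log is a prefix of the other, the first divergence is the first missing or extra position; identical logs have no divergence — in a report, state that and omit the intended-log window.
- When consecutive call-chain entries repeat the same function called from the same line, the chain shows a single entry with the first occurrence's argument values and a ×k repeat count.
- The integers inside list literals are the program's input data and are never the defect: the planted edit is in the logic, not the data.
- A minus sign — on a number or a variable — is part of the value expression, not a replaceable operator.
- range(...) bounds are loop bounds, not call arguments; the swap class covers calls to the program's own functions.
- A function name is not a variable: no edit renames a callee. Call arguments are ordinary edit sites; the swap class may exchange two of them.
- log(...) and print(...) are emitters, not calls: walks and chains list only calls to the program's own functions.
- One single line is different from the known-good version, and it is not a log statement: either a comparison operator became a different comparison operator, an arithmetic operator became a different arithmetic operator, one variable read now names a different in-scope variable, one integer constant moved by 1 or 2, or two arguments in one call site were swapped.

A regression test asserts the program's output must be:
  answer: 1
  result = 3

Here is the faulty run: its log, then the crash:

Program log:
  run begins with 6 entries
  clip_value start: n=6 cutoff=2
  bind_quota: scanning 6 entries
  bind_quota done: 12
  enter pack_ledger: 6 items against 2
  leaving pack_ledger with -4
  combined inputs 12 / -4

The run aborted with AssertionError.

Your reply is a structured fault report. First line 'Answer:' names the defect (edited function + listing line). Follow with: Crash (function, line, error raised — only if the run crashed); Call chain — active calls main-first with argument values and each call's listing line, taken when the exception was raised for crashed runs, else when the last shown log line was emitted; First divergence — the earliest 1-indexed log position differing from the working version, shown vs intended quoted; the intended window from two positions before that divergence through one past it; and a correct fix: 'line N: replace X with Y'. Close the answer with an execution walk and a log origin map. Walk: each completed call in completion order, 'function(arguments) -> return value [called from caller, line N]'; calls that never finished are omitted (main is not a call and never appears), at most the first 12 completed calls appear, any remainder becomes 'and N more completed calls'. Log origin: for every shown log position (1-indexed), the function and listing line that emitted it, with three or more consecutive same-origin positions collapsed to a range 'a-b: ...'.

Answer: the defect is in pack_ledger at line 15.
Key observation: The log first diverges at position 6: the faulty run prints 'leaving pack_ledger with -4' where the working version prints 'leaving pack_ledger with 4'.
Crash: clip_value, line 33, AssertionError.
Call chain: main -> clip_value([7, 2, 9, 2, 12, 3], 2) (called at line 40).
First divergence: position 6 — the shown line 'leaving pack_ledger with -4' should read 'leaving pack_ledger with 4'.
Intended log window:
  4: bind_quota done: 12
  5: enter pack_ledger: 6 items against 2
  6: leaving pack_ledger with 4
  7: combined inputs 12 / 4
Execution walk:
  bind_quota([7, 2, 9, 2, 12, 3]) -> 12  [called from clip_value, line 30]
  pack_ledger([7, 2, 9, 2, 12, 3], 2) -> -4  [called from clip_value, line 31]
Log origin:
  1 — main, line 39
  2 — clip_value, line 29
  3 — bind_quota, line 2
  4 — bind_quota, line 7
  5 — pack_ledger, line 11
  6 — pack_ledger, line 16
  7 — clip_value, line 32
A correct fix: line 15: replace `-` with `+`.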